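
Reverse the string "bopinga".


Input: bopinga
Reading characters right to left:
  Position 6: 'a'
  Position 5: 'g'
  Position 4: 'n'
  Position 3: 'i'
  Position 2: 'p'
  Position 1: 'o'
  Position 0: 'b'
Reversed: agnipob

agnipob


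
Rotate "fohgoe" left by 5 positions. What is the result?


Input: "fohgoe", rotate left by 5
First 5 characters: "fohgo"
Remaining characters: "e"
Concatenate remaining + first: "e" + "fohgo" = "efohgo"

efohgo


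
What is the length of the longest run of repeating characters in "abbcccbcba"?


Input: "abbcccbcba"
Scanning for longest run:
  Position 1 ('b'): new char, reset run to 1
  Position 2 ('b'): continues run of 'b', length=2
  Position 3 ('c'): new char, reset run to 1
  Position 4 ('c'): continues run of 'c', length=2
  Position 5 ('c'): continues run of 'c', length=3
  Position 6 ('b'): new char, reset run to 1
  Position 7 ('c'): new char, reset run to 1
  Position 8 ('b'): new char, reset run to 1
  Position 9 ('a'): new char, reset run to 1
Longest run: 'c' with length 3

3


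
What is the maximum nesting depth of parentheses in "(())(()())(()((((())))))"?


Input: "(())(()())(()((((())))))"
Tracking depth:
  Position 0 '(': depth becomes 1
  Position 1 '(': depth becomes 2
  Position 2 ')': depth becomes 1
  Position 3 ')': depth becomes 0
  Position 4 '(': depth becomes 1
  Position 5 '(': depth becomes 2
  Position 6 ')': depth becomes 1
  Position 7 '(': depth becomes 2
  Position 8 ')': depth becomes 1
  Position 9 ')': depth becomes 0
  Position 10 '(': depth becomes 1
  Position 11 '(': depth becomes 2
  Position 12 ')': depth becomes 1
  Position 13 '(': depth becomes 2
  Position 14 '(': depth becomes 3
  Position 15 '(': depth becomes 4
  Position 16 '(': depth becomes 5
  Position 17 '(': depth becomes 6
  Position 18 ')': depth becomes 5
  Position 19 ')': depth becomes 4
  Position 20 ')': depth becomes 3
  Position 21 ')': depth becomes 2
  Position 22 ')': depth becomes 1
  Position 23 ')': depth becomes 0
Maximum depth reached: 6

6


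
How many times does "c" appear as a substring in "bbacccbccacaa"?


Searching for "c" in "bbacccbccacaa"
Scanning each position:
  Position 0: "b" => no
  Position 1: "b" => no
  Position 2: "a" => no
  Position 3: "c" => MATCH
  Position 4: "c" => MATCH
  Position 5: "c" => MATCH
  Position 6: "b" => no
  Position 7: "c" => MATCH
  Position 8: "c" => MATCH
  Position 9: "a" => no
  Position 10: "c" => MATCH
  Position 11: "a" => no
  Position 12: "a" => no
Total occurrences: 6

6


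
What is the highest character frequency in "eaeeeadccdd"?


Input: eaeeeadccdd
Character counts:
  'a': 2
  'c': 2
  'd': 3
  'e': 4
Maximum frequency: 4

4


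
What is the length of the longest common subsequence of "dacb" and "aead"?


LCS of "dacb" and "aead"
DP table:
           a    e    a    d
      0    0    0    0    0
  d   0    0    0    0    1
  a   0    1    1    1    1
  c   0    1    1    1    1
  b   0    1    1    1    1
LCS length = dp[4][4] = 1

1


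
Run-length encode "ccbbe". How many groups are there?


Input: ccbbe
Scanning for consecutive runs:
  Group 1: 'c' x 2 (positions 0-1)
  Group 2: 'b' x 2 (positions 2-3)
  Group 3: 'e' x 1 (positions 4-4)
Total groups: 3

3


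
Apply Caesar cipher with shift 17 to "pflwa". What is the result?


Caesar cipher: shift "pflwa" by 17
  'p' (pos 15) + 17 = pos 6 = 'g'
  'f' (pos 5) + 17 = pos 22 = 'w'
  'l' (pos 11) + 17 = pos 2 = 'c'
  'w' (pos 22) + 17 = pos 13 = 'n'
  'a' (pos 0) + 17 = pos 17 = 'r'
Result: gwcnr

gwcnr


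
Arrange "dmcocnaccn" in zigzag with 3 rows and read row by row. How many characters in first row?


Zigzag "dmcocnaccn" into 3 rows:
Placing characters:
  'd' => row 0
  'm' => row 1
  'c' => row 2
  'o' => row 1
  'c' => row 0
  'n' => row 1
  'a' => row 2
  'c' => row 1
  'c' => row 0
  'n' => row 1
Rows:
  Row 0: "dcc"
  Row 1: "moncn"
  Row 2: "ca"
First row length: 3

3


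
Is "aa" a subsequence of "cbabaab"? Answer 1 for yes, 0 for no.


Check if "aa" is a subsequence of "cbabaab"
Greedy scan:
  Position 0 ('c'): no match needed
  Position 1 ('b'): no match needed
  Position 2 ('a'): matches sub[0] = 'a'
  Position 3 ('b'): no match needed
  Position 4 ('a'): matches sub[1] = 'a'
  Position 5 ('a'): no match needed
  Position 6 ('b'): no match needed
All 2 characters matched => is a subsequence

1


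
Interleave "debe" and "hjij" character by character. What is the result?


Interleaving "debe" and "hjij":
  Position 0: 'd' from first, 'h' from second => "dh"
  Position 1: 'e' from first, 'j' from second => "ej"
  Position 2: 'b' from first, 'i' from second => "bi"
  Position 3: 'e' from first, 'j' from second => "ej"
Result: dhejbiej

dhejbiej


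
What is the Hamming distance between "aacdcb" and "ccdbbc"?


Comparing "aacdcb" and "ccdbbc" position by position:
  Position 0: 'a' vs 'c' => differ
  Position 1: 'a' vs 'c' => differ
  Position 2: 'c' vs 'd' => differ
  Position 3: 'd' vs 'b' => differ
  Position 4: 'c' vs 'b' => differ
  Position 5: 'b' vs 'c' => differ
Total differences (Hamming distance): 6

6


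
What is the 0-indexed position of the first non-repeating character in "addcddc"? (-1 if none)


Input: addcddc
Character frequencies:
  'a': 1
  'c': 2
  'd': 4
Scanning left to right for freq == 1:
  Position 0 ('a'): unique! => answer = 0

0


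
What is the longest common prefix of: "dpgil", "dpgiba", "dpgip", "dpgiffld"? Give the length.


Words: dpgil, dpgiba, dpgip, dpgiffld
  Position 0: all 'd' => match
  Position 1: all 'p' => match
  Position 2: all 'g' => match
  Position 3: all 'i' => match
  Position 4: ('l', 'b', 'p', 'f') => mismatch, stop
LCP = "dpgi" (length 4)

4


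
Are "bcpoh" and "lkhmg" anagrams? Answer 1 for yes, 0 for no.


Strings: "bcpoh", "lkhmg"
Sorted first:  bchop
Sorted second: ghklm
Differ at position 0: 'b' vs 'g' => not anagrams

0


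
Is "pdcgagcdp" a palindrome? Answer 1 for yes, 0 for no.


Input: pdcgagcdp
Reversed: pdcgagcdp
  Compare pos 0 ('p') with pos 8 ('p'): match
  Compare pos 1 ('d') with pos 7 ('d'): match
  Compare pos 2 ('c') with pos 6 ('c'): match
  Compare pos 3 ('g') with pos 5 ('g'): match
Result: palindrome

1


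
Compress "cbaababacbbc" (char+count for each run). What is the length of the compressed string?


Input: cbaababacbbc
Runs:
  'c' x 1 => "c1"
  'b' x 1 => "b1"
  'a' x 2 => "a2"
  'b' x 1 => "b1"
  'a' x 1 => "a1"
  'b' x 1 => "b1"
  'a' x 1 => "a1"
  'c' x 1 => "c1"
  'b' x 2 => "b2"
  'c' x 1 => "c1"
Compressed: "c1b1a2b1a1b1a1c1b2c1"
Compressed length: 20

20


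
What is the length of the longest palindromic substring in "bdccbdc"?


Input: "bdccbdc"
Checking substrings for palindromes:
  [2:4] "cc" (len 2) => palindrome
Longest palindromic substring: "cc" with length 2

2


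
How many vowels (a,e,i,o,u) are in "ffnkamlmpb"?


Input: ffnkamlmpb
Checking each character:
  'f' at position 0: consonant
  'f' at position 1: consonant
  'n' at position 2: consonant
  'k' at position 3: consonant
  'a' at position 4: vowel (running total: 1)
  'm' at position 5: consonant
  'l' at position 6: consonant
  'm' at position 7: consonant
  'p' at position 8: consonant
  'b' at position 9: consonant
Total vowels: 1

1


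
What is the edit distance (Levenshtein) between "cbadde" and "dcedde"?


Computing edit distance: "cbadde" -> "dcedde"
DP table:
           d    c    e    d    d    e
      0    1    2    3    4    5    6
  c   1    1    1    2    3    4    5
  b   2    2    2    2    3    4    5
  a   3    3    3    3    3    4    5
  d   4    3    4    4    3    3    4
  d   5    4    4    5    4    3    4
  e   6    5    5    4    5    4    3
Edit distance = dp[6][6] = 3

3


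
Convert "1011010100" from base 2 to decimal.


Input: "1011010100" in base 2
Positional expansion:
  Digit '1' (value 1) x 2^9 = 512
  Digit '0' (value 0) x 2^8 = 0
  Digit '1' (value 1) x 2^7 = 128
  Digit '1' (value 1) x 2^6 = 64
  Digit '0' (value 0) x 2^5 = 0
  Digit '1' (value 1) x 2^4 = 16
  Digit '0' (value 0) x 2^3 = 0
  Digit '1' (value 1) x 2^2 = 4
  Digit '0' (value 0) x 2^1 = 0
  Digit '0' (value 0) x 2^0 = 0
Sum = 724

724


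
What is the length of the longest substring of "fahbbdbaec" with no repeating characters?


Input: "fahbbdbaec"
Sliding window (track last position of each char):
  Position 0 ('f'): window [0,0] length 1 -- new best
  Position 1 ('a'): window [0,1] length 2 -- new best
  Position 2 ('h'): window [0,2] length 3 -- new best
  Position 3 ('b'): window [0,3] length 4 -- new best
  Position 4 ('b'): repeat (last at 3), move window start to 4
  Position 4 ('b'): window [4,4] length 1
  Position 5 ('d'): window [4,5] length 2
  Position 6 ('b'): repeat (last at 4), move window start to 5
  Position 6 ('b'): window [5,6] length 2
  Position 7 ('a'): window [5,7] length 3
  Position 8 ('e'): window [5,8] length 4
  Position 9 ('c'): window [5,9] length 5 -- new best
Longest substring with no repeats: "dbaec" with length 5

5


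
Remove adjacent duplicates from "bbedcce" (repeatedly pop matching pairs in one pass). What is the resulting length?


Input: bbedcce
Stack-based adjacent duplicate removal:
  Read 'b': push. Stack: b
  Read 'b': matches stack top 'b' => pop. Stack: (empty)
  Read 'e': push. Stack: e
  Read 'd': push. Stack: ed
  Read 'c': push. Stack: edc
  Read 'c': matches stack top 'c' => pop. Stack: ed
  Read 'e': push. Stack: ede
Final stack: "ede" (length 3)

3


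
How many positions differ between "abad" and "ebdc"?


Comparing "abad" and "ebdc" position by position:
  Position 0: 'a' vs 'e' => DIFFER
  Position 1: 'b' vs 'b' => same
  Position 2: 'a' vs 'd' => DIFFER
  Position 3: 'd' vs 'c' => DIFFER
Positions that differ: 3

3


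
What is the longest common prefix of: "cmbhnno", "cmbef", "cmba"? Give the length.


Words: cmbhnno, cmbef, cmba
  Position 0: all 'c' => match
  Position 1: all 'm' => match
  Position 2: all 'b' => match
  Position 3: ('h', 'e', 'a') => mismatch, stop
LCP = "cmb" (length 3)

3


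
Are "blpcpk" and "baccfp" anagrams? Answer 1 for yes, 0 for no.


Strings: "blpcpk", "baccfp"
Sorted first:  bcklpp
Sorted second: abccfp
Differ at position 0: 'b' vs 'a' => not anagrams

0


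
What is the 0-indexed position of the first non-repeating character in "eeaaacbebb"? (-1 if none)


Input: eeaaacbebb
Character frequencies:
  'a': 3
  'b': 3
  'c': 1
  'e': 3
Scanning left to right for freq == 1:
  Position 0 ('e'): freq=3, skip
  Position 1 ('e'): freq=3, skip
  Position 2 ('a'): freq=3, skip
  Position 3 ('a'): freq=3, skip
  Position 4 ('a'): freq=3, skip
  Position 5 ('c'): unique! => answer = 5

5


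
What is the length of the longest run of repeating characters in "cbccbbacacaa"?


Input: "cbccbbacacaa"
Scanning for longest run:
  Position 1 ('b'): new char, reset run to 1
  Position 2 ('c'): new char, reset run to 1
  Position 3 ('c'): continues run of 'c', length=2
  Position 4 ('b'): new char, reset run to 1
  Position 5 ('b'): continues run of 'b', length=2
  Position 6 ('a'): new char, reset run to 1
  Position 7 ('c'): new char, reset run to 1
  Position 8 ('a'): new char, reset run to 1
  Position 9 ('c'): new char, reset run to 1
  Position 10 ('a'): new char, reset run to 1
  Position 11 ('a'): continues run of 'a', length=2
Longest run: 'c' with length 2

2


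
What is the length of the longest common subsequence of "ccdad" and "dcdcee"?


LCS of "ccdad" and "dcdcee"
DP table:
           d    c    d    c    e    e
      0    0    0    0    0    0    0
  c   0    0    1    1    1    1    1
  c   0    0    1    1    2    2    2
  d   0    1    1    2    2    2    2
  a   0    1    1    2    2    2    2
  d   0    1    1    2    2    2    2
LCS length = dp[5][6] = 2

2


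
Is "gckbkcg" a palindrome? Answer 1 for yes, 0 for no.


Input: gckbkcg
Reversed: gckbkcg
  Compare pos 0 ('g') with pos 6 ('g'): match
  Compare pos 1 ('c') with pos 5 ('c'): match
  Compare pos 2 ('k') with pos 4 ('k'): match
Result: palindrome

1


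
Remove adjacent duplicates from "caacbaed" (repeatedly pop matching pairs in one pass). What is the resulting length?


Input: caacbaed
Stack-based adjacent duplicate removal:
  Read 'c': push. Stack: c
  Read 'a': push. Stack: ca
  Read 'a': matches stack top 'a' => pop. Stack: c
  Read 'c': matches stack top 'c' => pop. Stack: (empty)
  Read 'b': push. Stack: b
  Read 'a': push. Stack: ba
  Read 'e': push. Stack: bae
  Read 'd': push. Stack: baed
Final stack: "baed" (length 4)

4


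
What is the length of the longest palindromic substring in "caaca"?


Input: "caaca"
Checking substrings for palindromes:
  [0:4] "caac" (len 4) => palindrome
  [2:5] "aca" (len 3) => palindrome
  [1:3] "aa" (len 2) => palindrome
Longest palindromic substring: "caac" with length 4

4


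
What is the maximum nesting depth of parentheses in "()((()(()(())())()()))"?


Input: "()((()(()(())())()()))"
Tracking depth:
  Position 0 '(': depth becomes 1
  Position 1 ')': depth becomes 0
  Position 2 '(': depth becomes 1
  Position 3 '(': depth becomes 2
  Position 4 '(': depth becomes 3
  Position 5 ')': depth becomes 2
  Position 6 '(': depth becomes 3
  Position 7 '(': depth becomes 4
  Position 8 ')': depth becomes 3
  Position 9 '(': depth becomes 4
  Position 10 '(': depth becomes 5
  Position 11 ')': depth becomes 4
  Position 12 ')': depth becomes 3
  Position 13 '(': depth becomes 4
  Position 14 ')': depth becomes 3
  Position 15 ')': depth becomes 2
  Position 16 '(': depth becomes 3
  Position 17 ')': depth becomes 2
  Position 18 '(': depth becomes 3
  Position 19 ')': depth becomes 2
  Position 20 ')': depth becomes 1
  Position 21 ')': depth becomes 0
Maximum depth reached: 5

5


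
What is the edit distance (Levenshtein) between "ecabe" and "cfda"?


Computing edit distance: "ecabe" -> "cfda"
DP table:
           c    f    d    a
      0    1    2    3    4
  e   1    1    2    3    4
  c   2    1    2    3    4
  a   3    2    2    3    3
  b   4    3    3    3    4
  e   5    4    4    4    4
Edit distance = dp[5][4] = 4

4


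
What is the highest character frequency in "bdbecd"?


Input: bdbecd
Character counts:
  'b': 2
  'c': 1
  'd': 2
  'e': 1
Maximum frequency: 2

2


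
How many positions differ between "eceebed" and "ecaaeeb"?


Comparing "eceebed" and "ecaaeeb" position by position:
  Position 0: 'e' vs 'e' => same
  Position 1: 'c' vs 'c' => same
  Position 2: 'e' vs 'a' => DIFFER
  Position 3: 'e' vs 'a' => DIFFER
  Position 4: 'b' vs 'e' => DIFFER
  Position 5: 'e' vs 'e' => same
  Position 6: 'd' vs 'b' => DIFFER
Positions that differ: 4

4


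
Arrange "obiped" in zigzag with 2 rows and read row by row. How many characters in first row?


Zigzag "obiped" into 2 rows:
Placing characters:
  'o' => row 0
  'b' => row 1
  'i' => row 0
  'p' => row 1
  'e' => row 0
  'd' => row 1
Rows:
  Row 0: "oie"
  Row 1: "bpd"
First row length: 3

3


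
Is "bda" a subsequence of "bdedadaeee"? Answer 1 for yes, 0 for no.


Check if "bda" is a subsequence of "bdedadaeee"
Greedy scan:
  Position 0 ('b'): matches sub[0] = 'b'
  Position 1 ('d'): matches sub[1] = 'd'
  Position 2 ('e'): no match needed
  Position 3 ('d'): no match needed
  Position 4 ('a'): matches sub[2] = 'a'
  Position 5 ('d'): no match needed
  Position 6 ('a'): no match needed
  Position 7 ('e'): no match needed
  Position 8 ('e'): no match needed
  Position 9 ('e'): no match needed
All 3 characters matched => is a subsequence

1


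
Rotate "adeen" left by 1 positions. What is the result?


Input: "adeen", rotate left by 1
First 1 characters: "a"
Remaining characters: "deen"
Concatenate remaining + first: "deen" + "a" = "deena"

deena


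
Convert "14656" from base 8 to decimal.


Input: "14656" in base 8
Positional expansion:
  Digit '1' (value 1) x 8^4 = 4096
  Digit '4' (value 4) x 8^3 = 2048
  Digit '6' (value 6) x 8^2 = 384
  Digit '5' (value 5) x 8^1 = 40
  Digit '6' (value 6) x 8^0 = 6
Sum = 6574

6574


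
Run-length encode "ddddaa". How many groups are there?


Input: ddddaa
Scanning for consecutive runs:
  Group 1: 'd' x 4 (positions 0-3)
  Group 2: 'a' x 2 (positions 4-5)
Total groups: 2

2


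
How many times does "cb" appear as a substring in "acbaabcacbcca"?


Searching for "cb" in "acbaabcacbcca"
Scanning each position:
  Position 0: "ac" => no
  Position 1: "cb" => MATCH
  Position 2: "ba" => no
  Position 3: "aa" => no
  Position 4: "ab" => no
  Position 5: "bc" => no
  Position 6: "ca" => no
  Position 7: "ac" => no
  Position 8: "cb" => MATCH
  Position 9: "bc" => no
  Position 10: "cc" => no
  Position 11: "ca" => no
Total occurrences: 2

2


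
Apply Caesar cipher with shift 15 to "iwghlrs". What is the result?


Caesar cipher: shift "iwghlrs" by 15
  'i' (pos 8) + 15 = pos 23 = 'x'
  'w' (pos 22) + 15 = pos 11 = 'l'
  'g' (pos 6) + 15 = pos 21 = 'v'
  'h' (pos 7) + 15 = pos 22 = 'w'
  'l' (pos 11) + 15 = pos 0 = 'a'
  'r' (pos 17) + 15 = pos 6 = 'g'
  's' (pos 18) + 15 = pos 7 = 'h'
Result: xlvwagh

xlvwagh


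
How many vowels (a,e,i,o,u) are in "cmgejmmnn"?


Input: cmgejmmnn
Checking each character:
  'c' at position 0: consonant
  'm' at position 1: consonant
  'g' at position 2: consonant
  'e' at position 3: vowel (running total: 1)
  'j' at position 4: consonant
  'm' at position 5: consonant
  'm' at position 6: consonant
  'n' at position 7: consonant
  'n' at position 8: consonant
Total vowels: 1

1


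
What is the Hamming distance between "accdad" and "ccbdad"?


Comparing "accdad" and "ccbdad" position by position:
  Position 0: 'a' vs 'c' => differ
  Position 1: 'c' vs 'c' => same
  Position 2: 'c' vs 'b' => differ
  Position 3: 'd' vs 'd' => same
  Position 4: 'a' vs 'a' => same
  Position 5: 'd' vs 'd' => same
Total differences (Hamming distance): 2

2


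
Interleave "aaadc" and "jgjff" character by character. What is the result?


Interleaving "aaadc" and "jgjff":
  Position 0: 'a' from first, 'j' from second => "aj"
  Position 1: 'a' from first, 'g' from second => "ag"
  Position 2: 'a' from first, 'j' from second => "aj"
  Position 3: 'd' from first, 'f' from second => "df"
  Position 4: 'c' from first, 'f' from second => "cf"
Result: ajagajdfcf

ajagajdfcf


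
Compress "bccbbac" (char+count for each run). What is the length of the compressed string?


Input: bccbbac
Runs:
  'b' x 1 => "b1"
  'c' x 2 => "c2"
  'b' x 2 => "b2"
  'a' x 1 => "a1"
  'c' x 1 => "c1"
Compressed: "b1c2b2a1c1"
Compressed length: 10

10


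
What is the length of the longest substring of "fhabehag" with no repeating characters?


Input: "fhabehag"
Sliding window (track last position of each char):
  Position 0 ('f'): window [0,0] length 1 -- new best
  Position 1 ('h'): window [0,1] length 2 -- new best
  Position 2 ('a'): window [0,2] length 3 -- new best
  Position 3 ('b'): window [0,3] length 4 -- new best
  Position 4 ('e'): window [0,4] length 5 -- new best
  Position 5 ('h'): repeat (last at 1), move window start to 2
  Position 5 ('h'): window [2,5] length 4
  Position 6 ('a'): repeat (last at 2), move window start to 3
  Position 6 ('a'): window [3,6] length 4
  Position 7 ('g'): window [3,7] length 5
Longest substring with no repeats: "fhabe" with length 5

5


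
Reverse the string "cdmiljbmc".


Input: cdmiljbmc
Reading characters right to left:
  Position 8: 'c'
  Position 7: 'm'
  Position 6: 'b'
  Position 5: 'j'
  Position 4: 'l'
  Position 3: 'i'
  Position 2: 'm'
  Position 1: 'd'
  Position 0: 'c'
Reversed: cmbjlimdc

cmbjlimdc


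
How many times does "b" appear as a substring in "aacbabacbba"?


Searching for "b" in "aacbabacbba"
Scanning each position:
  Position 0: "a" => no
  Position 1: "a" => no
  Position 2: "c" => no
  Position 3: "b" => MATCH
  Position 4: "a" => no
  Position 5: "b" => MATCH
  Position 6: "a" => no
  Position 7: "c" => no
  Position 8: "b" => MATCH
  Position 9: "b" => MATCH
  Position 10: "a" => no
Total occurrences: 4

4


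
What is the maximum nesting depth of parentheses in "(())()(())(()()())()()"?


Input: "(())()(())(()()())()()"
Tracking depth:
  Position 0 '(': depth becomes 1
  Position 1 '(': depth becomes 2
  Position 2 ')': depth becomes 1
  Position 3 ')': depth becomes 0
  Position 4 '(': depth becomes 1
  Position 5 ')': depth becomes 0
  Position 6 '(': depth becomes 1
  Position 7 '(': depth becomes 2
  Position 8 ')': depth becomes 1
  Position 9 ')': depth becomes 0
  Position 10 '(': depth becomes 1
  Position 11 '(': depth becomes 2
  Position 12 ')': depth becomes 1
  Position 13 '(': depth becomes 2
  Position 14 ')': depth becomes 1
  Position 15 '(': depth becomes 2
  Position 16 ')': depth becomes 1
  Position 17 ')': depth becomes 0
  Position 18 '(': depth becomes 1
  Position 19 ')': depth becomes 0
  Position 20 '(': depth becomes 1
  Position 21 ')': depth becomes 0
Maximum depth reached: 2

2


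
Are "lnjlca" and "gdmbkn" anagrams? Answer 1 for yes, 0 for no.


Strings: "lnjlca", "gdmbkn"
Sorted first:  acjlln
Sorted second: bdgkmn
Differ at position 0: 'a' vs 'b' => not anagrams

0


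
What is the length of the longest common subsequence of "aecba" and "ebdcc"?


LCS of "aecba" and "ebdcc"
DP table:
           e    b    d    c    c
      0    0    0    0    0    0
  a   0    0    0    0    0    0
  e   0    1    1    1    1    1
  c   0    1    1    1    2    2
  b   0    1    2    2    2    2
  a   0    1    2    2    2    2
LCS length = dp[5][5] = 2

2


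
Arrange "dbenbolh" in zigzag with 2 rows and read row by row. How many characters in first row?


Zigzag "dbenbolh" into 2 rows:
Placing characters:
  'd' => row 0
  'b' => row 1
  'e' => row 0
  'n' => row 1
  'b' => row 0
  'o' => row 1
  'l' => row 0
  'h' => row 1
Rows:
  Row 0: "debl"
  Row 1: "bnoh"
First row length: 4

4


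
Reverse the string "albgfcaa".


Input: albgfcaa
Reading characters right to left:
  Position 7: 'a'
  Position 6: 'a'
  Position 5: 'c'
  Position 4: 'f'
  Position 3: 'g'
  Position 2: 'b'
  Position 1: 'l'
  Position 0: 'a'
Reversed: aacfgbla

aacfgbla


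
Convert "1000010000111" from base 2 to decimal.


Input: "1000010000111" in base 2
Positional expansion:
  Digit '1' (value 1) x 2^12 = 4096
  Digit '0' (value 0) x 2^11 = 0
  Digit '0' (value 0) x 2^10 = 0
  Digit '0' (value 0) x 2^9 = 0
  Digit '0' (value 0) x 2^8 = 0
  Digit '1' (value 1) x 2^7 = 128
  Digit '0' (value 0) x 2^6 = 0
  Digit '0' (value 0) x 2^5 = 0
  Digit '0' (value 0) x 2^4 = 0
  Digit '0' (value 0) x 2^3 = 0
  Digit '1' (value 1) x 2^2 = 4
  Digit '1' (value 1) x 2^1 = 2
  Digit '1' (value 1) x 2^0 = 1
Sum = 4231

4231


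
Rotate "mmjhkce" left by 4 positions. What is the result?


Input: "mmjhkce", rotate left by 4
First 4 characters: "mmjh"
Remaining characters: "kce"
Concatenate remaining + first: "kce" + "mmjh" = "kcemmjh"

kcemmjh


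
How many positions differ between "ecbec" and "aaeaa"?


Comparing "ecbec" and "aaeaa" position by position:
  Position 0: 'e' vs 'a' => DIFFER
  Position 1: 'c' vs 'a' => DIFFER
  Position 2: 'b' vs 'e' => DIFFER
  Position 3: 'e' vs 'a' => DIFFER
  Position 4: 'c' vs 'a' => DIFFER
Positions that differ: 5

5


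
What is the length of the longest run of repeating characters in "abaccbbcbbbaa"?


Input: "abaccbbcbbbaa"
Scanning for longest run:
  Position 1 ('b'): new char, reset run to 1
  Position 2 ('a'): new char, reset run to 1
  Position 3 ('c'): new char, reset run to 1
  Position 4 ('c'): continues run of 'c', length=2
  Position 5 ('b'): new char, reset run to 1
  Position 6 ('b'): continues run of 'b', length=2
  Position 7 ('c'): new char, reset run to 1
  Position 8 ('b'): new char, reset run to 1
  Position 9 ('b'): continues run of 'b', length=2
  Position 10 ('b'): continues run of 'b', length=3
  Position 11 ('a'): new char, reset run to 1
  Position 12 ('a'): continues run of 'a', length=2
Longest run: 'b' with length 3

3


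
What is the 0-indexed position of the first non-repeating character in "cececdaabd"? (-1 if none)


Input: cececdaabd
Character frequencies:
  'a': 2
  'b': 1
  'c': 3
  'd': 2
  'e': 2
Scanning left to right for freq == 1:
  Position 0 ('c'): freq=3, skip
  Position 1 ('e'): freq=2, skip
  Position 2 ('c'): freq=3, skip
  Position 3 ('e'): freq=2, skip
  Position 4 ('c'): freq=3, skip
  Position 5 ('d'): freq=2, skip
  Position 6 ('a'): freq=2, skip
  Position 7 ('a'): freq=2, skip
  Position 8 ('b'): unique! => answer = 8

8


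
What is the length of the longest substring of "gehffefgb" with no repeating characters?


Input: "gehffefgb"
Sliding window (track last position of each char):
  Position 0 ('g'): window [0,0] length 1 -- new best
  Position 1 ('e'): window [0,1] length 2 -- new best
  Position 2 ('h'): window [0,2] length 3 -- new best
  Position 3 ('f'): window [0,3] length 4 -- new best
  Position 4 ('f'): repeat (last at 3), move window start to 4
  Position 4 ('f'): window [4,4] length 1
  Position 5 ('e'): window [4,5] length 2
  Position 6 ('f'): repeat (last at 4), move window start to 5
  Position 6 ('f'): window [5,6] length 2
  Position 7 ('g'): window [5,7] length 3
  Position 8 ('b'): window [5,8] length 4
Longest substring with no repeats: "gehf" with length 4

4


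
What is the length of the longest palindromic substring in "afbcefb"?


Input: "afbcefb"
Checking substrings for palindromes:
  No multi-char palindromic substrings found
Longest palindromic substring: "a" with length 1

1


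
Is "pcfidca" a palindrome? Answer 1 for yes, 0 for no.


Input: pcfidca
Reversed: acdifcp
  Compare pos 0 ('p') with pos 6 ('a'): MISMATCH
  Compare pos 1 ('c') with pos 5 ('c'): match
  Compare pos 2 ('f') with pos 4 ('d'): MISMATCH
Result: not a palindrome

0


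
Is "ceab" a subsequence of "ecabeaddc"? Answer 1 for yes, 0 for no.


Check if "ceab" is a subsequence of "ecabeaddc"
Greedy scan:
  Position 0 ('e'): no match needed
  Position 1 ('c'): matches sub[0] = 'c'
  Position 2 ('a'): no match needed
  Position 3 ('b'): no match needed
  Position 4 ('e'): matches sub[1] = 'e'
  Position 5 ('a'): matches sub[2] = 'a'
  Position 6 ('d'): no match needed
  Position 7 ('d'): no match needed
  Position 8 ('c'): no match needed
Only matched 3/4 characters => not a subsequence

0


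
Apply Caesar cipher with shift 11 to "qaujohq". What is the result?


Caesar cipher: shift "qaujohq" by 11
  'q' (pos 16) + 11 = pos 1 = 'b'
  'a' (pos 0) + 11 = pos 11 = 'l'
  'u' (pos 20) + 11 = pos 5 = 'f'
  'j' (pos 9) + 11 = pos 20 = 'u'
  'o' (pos 14) + 11 = pos 25 = 'z'
  'h' (pos 7) + 11 = pos 18 = 's'
  'q' (pos 16) + 11 = pos 1 = 'b'
Result: blfuzsb

blfuzsb


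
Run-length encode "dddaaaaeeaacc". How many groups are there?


Input: dddaaaaeeaacc
Scanning for consecutive runs:
  Group 1: 'd' x 3 (positions 0-2)
  Group 2: 'a' x 4 (positions 3-6)
  Group 3: 'e' x 2 (positions 7-8)
  Group 4: 'a' x 2 (positions 9-10)
  Group 5: 'c' x 2 (positions 11-12)
Total groups: 5

5


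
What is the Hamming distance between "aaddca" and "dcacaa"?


Comparing "aaddca" and "dcacaa" position by position:
  Position 0: 'a' vs 'd' => differ
  Position 1: 'a' vs 'c' => differ
  Position 2: 'd' vs 'a' => differ
  Position 3: 'd' vs 'c' => differ
  Position 4: 'c' vs 'a' => differ
  Position 5: 'a' vs 'a' => same
Total differences (Hamming distance): 5

5


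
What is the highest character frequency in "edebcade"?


Input: edebcade
Character counts:
  'a': 1
  'b': 1
  'c': 1
  'd': 2
  'e': 3
Maximum frequency: 3

3


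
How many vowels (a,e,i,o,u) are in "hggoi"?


Input: hggoi
Checking each character:
  'h' at position 0: consonant
  'g' at position 1: consonant
  'g' at position 2: consonant
  'o' at position 3: vowel (running total: 1)
  'i' at position 4: vowel (running total: 2)
Total vowels: 2

2


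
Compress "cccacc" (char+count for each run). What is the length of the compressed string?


Input: cccacc
Runs:
  'c' x 3 => "c3"
  'a' x 1 => "a1"
  'c' x 2 => "c2"
Compressed: "c3a1c2"
Compressed length: 6

6


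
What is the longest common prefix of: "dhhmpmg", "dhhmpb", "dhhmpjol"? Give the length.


Words: dhhmpmg, dhhmpb, dhhmpjol
  Position 0: all 'd' => match
  Position 1: all 'h' => match
  Position 2: all 'h' => match
  Position 3: all 'm' => match
  Position 4: all 'p' => match
  Position 5: ('m', 'b', 'j') => mismatch, stop
LCP = "dhhmp" (length 5)

5


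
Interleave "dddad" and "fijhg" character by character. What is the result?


Interleaving "dddad" and "fijhg":
  Position 0: 'd' from first, 'f' from second => "df"
  Position 1: 'd' from first, 'i' from second => "di"
  Position 2: 'd' from first, 'j' from second => "dj"
  Position 3: 'a' from first, 'h' from second => "ah"
  Position 4: 'd' from first, 'g' from second => "dg"
Result: dfdidjahdg

dfdidjahdg


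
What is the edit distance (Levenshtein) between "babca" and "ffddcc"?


Computing edit distance: "babca" -> "ffddcc"
DP table:
           f    f    d    d    c    c
      0    1    2    3    4    5    6
  b   1    1    2    3    4    5    6
  a   2    2    2    3    4    5    6
  b   3    3    3    3    4    5    6
  c   4    4    4    4    4    4    5
  a   5    5    5    5    5    5    5
Edit distance = dp[5][6] = 5

5


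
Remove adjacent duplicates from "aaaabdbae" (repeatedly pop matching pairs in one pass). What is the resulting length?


Input: aaaabdbae
Stack-based adjacent duplicate removal:
  Read 'a': push. Stack: a
  Read 'a': matches stack top 'a' => pop. Stack: (empty)
  Read 'a': push. Stack: a
  Read 'a': matches stack top 'a' => pop. Stack: (empty)
  Read 'b': push. Stack: b
  Read 'd': push. Stack: bd
  Read 'b': push. Stack: bdb
  Read 'a': push. Stack: bdba
  Read 'e': push. Stack: bdbae
Final stack: "bdbae" (length 5)

5


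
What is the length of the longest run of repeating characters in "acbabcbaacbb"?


Input: "acbabcbaacbb"
Scanning for longest run:
  Position 1 ('c'): new char, reset run to 1
  Position 2 ('b'): new char, reset run to 1
  Position 3 ('a'): new char, reset run to 1
  Position 4 ('b'): new char, reset run to 1
  Position 5 ('c'): new char, reset run to 1
  Position 6 ('b'): new char, reset run to 1
  Position 7 ('a'): new char, reset run to 1
  Position 8 ('a'): continues run of 'a', length=2
  Position 9 ('c'): new char, reset run to 1
  Position 10 ('b'): new char, reset run to 1
  Position 11 ('b'): continues run of 'b', length=2
Longest run: 'a' with length 2

2


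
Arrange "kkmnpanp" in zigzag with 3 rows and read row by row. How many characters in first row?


Zigzag "kkmnpanp" into 3 rows:
Placing characters:
  'k' => row 0
  'k' => row 1
  'm' => row 2
  'n' => row 1
  'p' => row 0
  'a' => row 1
  'n' => row 2
  'p' => row 1
Rows:
  Row 0: "kp"
  Row 1: "knap"
  Row 2: "mn"
First row length: 2

2


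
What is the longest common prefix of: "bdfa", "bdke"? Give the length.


Words: bdfa, bdke
  Position 0: all 'b' => match
  Position 1: all 'd' => match
  Position 2: ('f', 'k') => mismatch, stop
LCP = "bd" (length 2)

2


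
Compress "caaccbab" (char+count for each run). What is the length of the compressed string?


Input: caaccbab
Runs:
  'c' x 1 => "c1"
  'a' x 2 => "a2"
  'c' x 2 => "c2"
  'b' x 1 => "b1"
  'a' x 1 => "a1"
  'b' x 1 => "b1"
Compressed: "c1a2c2b1a1b1"
Compressed length: 12

12


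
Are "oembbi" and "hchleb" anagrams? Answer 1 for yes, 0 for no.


Strings: "oembbi", "hchleb"
Sorted first:  bbeimo
Sorted second: bcehhl
Differ at position 1: 'b' vs 'c' => not anagrams

0


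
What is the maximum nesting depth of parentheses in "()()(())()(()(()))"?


Input: "()()(())()(()(()))"
Tracking depth:
  Position 0 '(': depth becomes 1
  Position 1 ')': depth becomes 0
  Position 2 '(': depth becomes 1
  Position 3 ')': depth becomes 0
  Position 4 '(': depth becomes 1
  Position 5 '(': depth becomes 2
  Position 6 ')': depth becomes 1
  Position 7 ')': depth becomes 0
  Position 8 '(': depth becomes 1
  Position 9 ')': depth becomes 0
  Position 10 '(': depth becomes 1
  Position 11 '(': depth becomes 2
  Position 12 ')': depth becomes 1
  Position 13 '(': depth becomes 2
  Position 14 '(': depth becomes 3
  Position 15 ')': depth becomes 2
  Position 16 ')': depth becomes 1
  Position 17 ')': depth becomes 0
Maximum depth reached: 3

3


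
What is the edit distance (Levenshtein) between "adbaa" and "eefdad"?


Computing edit distance: "adbaa" -> "eefdad"
DP table:
           e    e    f    d    a    d
      0    1    2    3    4    5    6
  a   1    1    2    3    4    4    5
  d   2    2    2    3    3    4    4
  b   3    3    3    3    4    4    5
  a   4    4    4    4    4    4    5
  a   5    5    5    5    5    4    5
Edit distance = dp[5][6] = 5

5


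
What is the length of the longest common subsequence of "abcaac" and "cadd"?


LCS of "abcaac" and "cadd"
DP table:
           c    a    d    d
      0    0    0    0    0
  a   0    0    1    1    1
  b   0    0    1    1    1
  c   0    1    1    1    1
  a   0    1    2    2    2
  a   0    1    2    2    2
  c   0    1    2    2    2
LCS length = dp[6][4] = 2

2


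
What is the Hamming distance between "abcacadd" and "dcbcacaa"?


Comparing "abcacadd" and "dcbcacaa" position by position:
  Position 0: 'a' vs 'd' => differ
  Position 1: 'b' vs 'c' => differ
  Position 2: 'c' vs 'b' => differ
  Position 3: 'a' vs 'c' => differ
  Position 4: 'c' vs 'a' => differ
  Position 5: 'a' vs 'c' => differ
  Position 6: 'd' vs 'a' => differ
  Position 7: 'd' vs 'a' => differ
Total differences (Hamming distance): 8

8


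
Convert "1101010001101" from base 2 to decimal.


Input: "1101010001101" in base 2
Positional expansion:
  Digit '1' (value 1) x 2^12 = 4096
  Digit '1' (value 1) x 2^11 = 2048
  Digit '0' (value 0) x 2^10 = 0
  Digit '1' (value 1) x 2^9 = 512
  Digit '0' (value 0) x 2^8 = 0
  Digit '1' (value 1) x 2^7 = 128
  Digit '0' (value 0) x 2^6 = 0
  Digit '0' (value 0) x 2^5 = 0
  Digit '0' (value 0) x 2^4 = 0
  Digit '1' (value 1) x 2^3 = 8
  Digit '1' (value 1) x 2^2 = 4
  Digit '0' (value 0) x 2^1 = 0
  Digit '1' (value 1) x 2^0 = 1
Sum = 6797

6797


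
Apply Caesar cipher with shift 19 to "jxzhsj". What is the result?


Caesar cipher: shift "jxzhsj" by 19
  'j' (pos 9) + 19 = pos 2 = 'c'
  'x' (pos 23) + 19 = pos 16 = 'q'
  'z' (pos 25) + 19 = pos 18 = 's'
  'h' (pos 7) + 19 = pos 0 = 'a'
  's' (pos 18) + 19 = pos 11 = 'l'
  'j' (pos 9) + 19 = pos 2 = 'c'
Result: cqsalc

cqsalc


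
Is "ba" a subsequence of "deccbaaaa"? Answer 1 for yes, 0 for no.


Check if "ba" is a subsequence of "deccbaaaa"
Greedy scan:
  Position 0 ('d'): no match needed
  Position 1 ('e'): no match needed
  Position 2 ('c'): no match needed
  Position 3 ('c'): no match needed
  Position 4 ('b'): matches sub[0] = 'b'
  Position 5 ('a'): matches sub[1] = 'a'
  Position 6 ('a'): no match needed
  Position 7 ('a'): no match needed
  Position 8 ('a'): no match needed
All 2 characters matched => is a subsequence

1


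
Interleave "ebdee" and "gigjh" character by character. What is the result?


Interleaving "ebdee" and "gigjh":
  Position 0: 'e' from first, 'g' from second => "eg"
  Position 1: 'b' from first, 'i' from second => "bi"
  Position 2: 'd' from first, 'g' from second => "dg"
  Position 3: 'e' from first, 'j' from second => "ej"
  Position 4: 'e' from first, 'h' from second => "eh"
Result: egbidgejeh

egbidgejeh


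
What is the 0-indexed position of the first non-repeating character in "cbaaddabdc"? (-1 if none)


Input: cbaaddabdc
Character frequencies:
  'a': 3
  'b': 2
  'c': 2
  'd': 3
Scanning left to right for freq == 1:
  Position 0 ('c'): freq=2, skip
  Position 1 ('b'): freq=2, skip
  Position 2 ('a'): freq=3, skip
  Position 3 ('a'): freq=3, skip
  Position 4 ('d'): freq=3, skip
  Position 5 ('d'): freq=3, skip
  Position 6 ('a'): freq=3, skip
  Position 7 ('b'): freq=2, skip
  Position 8 ('d'): freq=3, skip
  Position 9 ('c'): freq=2, skip
  No unique character found => answer = -1

-1


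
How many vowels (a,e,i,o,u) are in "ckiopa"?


Input: ckiopa
Checking each character:
  'c' at position 0: consonant
  'k' at position 1: consonant
  'i' at position 2: vowel (running total: 1)
  'o' at position 3: vowel (running total: 2)
  'p' at position 4: consonant
  'a' at position 5: vowel (running total: 3)
Total vowels: 3

3


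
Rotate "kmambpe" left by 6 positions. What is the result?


Input: "kmambpe", rotate left by 6
First 6 characters: "kmambp"
Remaining characters: "e"
Concatenate remaining + first: "e" + "kmambp" = "ekmambp"

ekmambp


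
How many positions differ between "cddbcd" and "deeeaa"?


Comparing "cddbcd" and "deeeaa" position by position:
  Position 0: 'c' vs 'd' => DIFFER
  Position 1: 'd' vs 'e' => DIFFER
  Position 2: 'd' vs 'e' => DIFFER
  Position 3: 'b' vs 'e' => DIFFER
  Position 4: 'c' vs 'a' => DIFFER
  Position 5: 'd' vs 'a' => DIFFER
Positions that differ: 6

6


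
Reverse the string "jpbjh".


Input: jpbjh
Reading characters right to left:
  Position 4: 'h'
  Position 3: 'j'
  Position 2: 'b'
  Position 1: 'p'
  Position 0: 'j'
Reversed: hjbpj

hjbpj


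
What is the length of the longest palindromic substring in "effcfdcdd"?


Input: "effcfdcdd"
Checking substrings for palindromes:
  [2:5] "fcf" (len 3) => palindrome
  [5:8] "dcd" (len 3) => palindrome
  [1:3] "ff" (len 2) => palindrome
  [7:9] "dd" (len 2) => palindrome
Longest palindromic substring: "fcf" with length 3

3


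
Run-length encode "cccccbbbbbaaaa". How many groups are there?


Input: cccccbbbbbaaaa
Scanning for consecutive runs:
  Group 1: 'c' x 5 (positions 0-4)
  Group 2: 'b' x 5 (positions 5-9)
  Group 3: 'a' x 4 (positions 10-13)
Total groups: 3

3


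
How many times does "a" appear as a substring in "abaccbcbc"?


Searching for "a" in "abaccbcbc"
Scanning each position:
  Position 0: "a" => MATCH
  Position 1: "b" => no
  Position 2: "a" => MATCH
  Position 3: "c" => no
  Position 4: "c" => no
  Position 5: "b" => no
  Position 6: "c" => no
  Position 7: "b" => no
  Position 8: "c" => no
Total occurrences: 2

2


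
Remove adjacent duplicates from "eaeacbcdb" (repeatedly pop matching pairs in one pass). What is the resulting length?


Input: eaeacbcdb
Stack-based adjacent duplicate removal:
  Read 'e': push. Stack: e
  Read 'a': push. Stack: ea
  Read 'e': push. Stack: eae
  Read 'a': push. Stack: eaea
  Read 'c': push. Stack: eaeac
  Read 'b': push. Stack: eaeacb
  Read 'c': push. Stack: eaeacbc
  Read 'd': push. Stack: eaeacbcd
  Read 'b': push. Stack: eaeacbcdb
Final stack: "eaeacbcdb" (length 9)

9


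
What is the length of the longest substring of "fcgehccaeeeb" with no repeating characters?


Input: "fcgehccaeeeb"
Sliding window (track last position of each char):
  Position 0 ('f'): window [0,0] length 1 -- new best
  Position 1 ('c'): window [0,1] length 2 -- new best
  Position 2 ('g'): window [0,2] length 3 -- new best
  Position 3 ('e'): window [0,3] length 4 -- new best
  Position 4 ('h'): window [0,4] length 5 -- new best
  Position 5 ('c'): repeat (last at 1), move window start to 2
  Position 5 ('c'): window [2,5] length 4
  Position 6 ('c'): repeat (last at 5), move window start to 6
  Position 6 ('c'): window [6,6] length 1
  Position 7 ('a'): window [6,7] length 2
  Position 8 ('e'): window [6,8] length 3
  Position 9 ('e'): repeat (last at 8), move window start to 9
  Position 9 ('e'): window [9,9] length 1
  Position 10 ('e'): repeat (last at 9), move window start to 10
  Position 10 ('e'): window [10,10] length 1
  Position 11 ('b'): window [10,11] length 2
Longest substring with no repeats: "fcgeh" with length 5

5


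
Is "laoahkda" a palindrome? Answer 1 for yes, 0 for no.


Input: laoahkda
Reversed: adkhaoal
  Compare pos 0 ('l') with pos 7 ('a'): MISMATCH
  Compare pos 1 ('a') with pos 6 ('d'): MISMATCH
  Compare pos 2 ('o') with pos 5 ('k'): MISMATCH
  Compare pos 3 ('a') with pos 4 ('h'): MISMATCH
Result: not a palindrome

0
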